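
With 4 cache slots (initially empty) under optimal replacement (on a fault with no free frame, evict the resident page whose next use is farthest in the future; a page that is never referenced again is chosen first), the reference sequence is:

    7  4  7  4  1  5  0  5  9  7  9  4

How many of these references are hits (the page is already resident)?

7 → fault, frames (7)
4 → fault, frames (7 4)
7 → hit
4 → hit
1 → fault, frames (7 4 1)
5 → fault, frames (7 4 1 5)
0 → fault, evict 1, frames (7 4 5 0)
5 → hit
9 → fault, evict 0, frames (7 4 5 9)
7 → hit
9 → hit
4 → hit
Hits: 6.

6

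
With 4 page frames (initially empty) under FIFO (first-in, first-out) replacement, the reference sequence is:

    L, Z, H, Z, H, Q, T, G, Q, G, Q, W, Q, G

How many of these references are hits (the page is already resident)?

L -> miss, frames {L}
Z -> miss, frames {L,Z}
H -> miss, frames {L,Z,H}
Z -> hit
H -> hit
Q -> miss, frames {L,Z,H,Q}
T -> miss, evict L, frames {Z,H,Q,T}
G -> miss, evict Z, frames {H,Q,T,G}
Q -> hit
G -> hit
Q -> hit
W -> miss, evict H, frames {Q,T,G,W}
Q -> hit
G -> hit
Hits: 7.

7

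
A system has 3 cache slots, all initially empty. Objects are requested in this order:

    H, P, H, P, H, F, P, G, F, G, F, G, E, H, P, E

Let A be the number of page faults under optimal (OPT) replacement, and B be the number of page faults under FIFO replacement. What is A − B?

-1

Under OPT: F F . . . F . F . . . . F . F . → 6 faults.
Under FIFO: F F . . . F . F . . . . F F F . → 7 faults.
A − B = 6 − 7 = -1.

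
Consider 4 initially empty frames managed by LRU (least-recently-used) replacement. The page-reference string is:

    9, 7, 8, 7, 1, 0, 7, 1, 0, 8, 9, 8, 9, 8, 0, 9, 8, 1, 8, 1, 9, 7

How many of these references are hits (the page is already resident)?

9 -> fault, frames {9}
7 -> fault, frames {9,7}
8 -> fault, frames {9,7,8}
7 -> hit
1 -> fault, frames {9,8,7,1}
0 -> fault, evict 9, frames {8,7,1,0}
7 -> hit
1 -> hit
0 -> hit
8 -> hit
9 -> fault, evict 7, frames {1,0,8,9}
8 -> hit
9 -> hit
8 -> hit
0 -> hit
9 -> hit
8 -> hit
1 -> hit
8 -> hit
1 -> hit
9 -> hit
7 -> fault, evict 0, frames {8,1,9,7}
Hits: 15.

15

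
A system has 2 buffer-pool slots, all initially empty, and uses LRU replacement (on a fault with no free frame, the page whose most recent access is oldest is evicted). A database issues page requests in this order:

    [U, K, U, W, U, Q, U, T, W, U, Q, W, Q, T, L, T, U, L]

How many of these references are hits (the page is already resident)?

U -> miss, frames [U]
K -> miss, frames [U, K]
U -> hit
W -> miss, evict K, frames [U, W]
U -> hit
Q -> miss, evict W, frames [U, Q]
U -> hit
T -> miss, evict Q, frames [U, T]
W -> miss, evict U, frames [T, W]
U -> miss, evict T, frames [W, U]
Q -> miss, evict W, frames [U, Q]
W -> miss, evict U, frames [Q, W]
Q -> hit
T -> miss, evict W, frames [Q, T]
L -> miss, evict Q, frames [T, L]
T -> hit
U -> miss, evict L, frames [T, U]
L -> miss, evict T, frames [U, L]
Hits: 5.

5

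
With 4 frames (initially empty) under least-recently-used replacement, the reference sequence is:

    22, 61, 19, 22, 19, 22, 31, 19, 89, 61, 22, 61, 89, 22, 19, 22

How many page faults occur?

7

22: fault, frames {22}
61: fault, frames {22,61}
19: fault, frames {22,61,19}
22: hit
19: hit
22: hit
31: fault, frames {61,19,22,31}
19: hit
89: fault, evict 61, frames {22,31,19,89}
61: fault, evict 22, frames {31,19,89,61}
22: fault, evict 31, frames {19,89,61,22}
61: hit
89: hit
22: hit
19: hit
22: hit
Page faults: 7.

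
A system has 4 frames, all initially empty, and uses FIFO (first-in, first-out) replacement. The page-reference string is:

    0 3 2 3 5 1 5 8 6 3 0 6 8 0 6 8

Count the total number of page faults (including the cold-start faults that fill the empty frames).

9

0 → miss, frames [0]
3 → miss, frames [0, 3]
2 → miss, frames [0, 3, 2]
3 → hit
5 → miss, frames [0, 3, 2, 5]
1 → miss, evict 0, frames [3, 2, 5, 1]
5 → hit
8 → miss, evict 3, frames [2, 5, 1, 8]
6 → miss, evict 2, frames [5, 1, 8, 6]
3 → miss, evict 5, frames [1, 8, 6, 3]
0 → miss, evict 1, frames [8, 6, 3, 0]
6 → hit
8 → hit
0 → hit
6 → hit
8 → hit
Page faults: 9.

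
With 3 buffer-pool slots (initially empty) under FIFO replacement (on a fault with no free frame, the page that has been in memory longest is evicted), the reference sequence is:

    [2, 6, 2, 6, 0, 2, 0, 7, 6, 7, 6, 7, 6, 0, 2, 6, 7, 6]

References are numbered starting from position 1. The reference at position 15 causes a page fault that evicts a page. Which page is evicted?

6

pos 1: 2: fault, frames [2]
pos 2: 6: fault, frames [2, 6]
pos 3: 2: hit
pos 4: 6: hit
pos 5: 0: fault, frames [2, 6, 0]
pos 6: 2: hit
pos 7: 0: hit
pos 8: 7: fault, evict 2, frames [6, 0, 7]
pos 9: 6: hit
pos 10: 7: hit
pos 11: 6: hit
pos 12: 7: hit
pos 13: 6: hit
pos 14: 0: hit
pos 15: 2: fault, evict 6, frames [0, 7, 2]
At position 15, page 6 is evicted.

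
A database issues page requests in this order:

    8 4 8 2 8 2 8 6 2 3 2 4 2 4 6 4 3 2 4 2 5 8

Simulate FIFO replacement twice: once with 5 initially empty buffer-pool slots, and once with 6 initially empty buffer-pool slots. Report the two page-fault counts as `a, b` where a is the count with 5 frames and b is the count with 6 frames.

5 frames: F F . F . . . F . F . . . . . . . . . . F F → 7 faults.
6 frames: F F . F . . . F . F . . . . . . . . . . F . → 6 faults.
6 < 7: adding a frame reduced faults, as is typical.

7, 6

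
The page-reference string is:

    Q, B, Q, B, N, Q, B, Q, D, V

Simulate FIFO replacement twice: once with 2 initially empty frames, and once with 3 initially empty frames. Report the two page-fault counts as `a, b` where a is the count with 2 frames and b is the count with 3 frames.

7, 5

2 frames: F F . . F F F . F F → 7 faults.
3 frames: F F . . F . . . F F → 5 faults.
5 < 7: adding a frame reduced faults, as is typical.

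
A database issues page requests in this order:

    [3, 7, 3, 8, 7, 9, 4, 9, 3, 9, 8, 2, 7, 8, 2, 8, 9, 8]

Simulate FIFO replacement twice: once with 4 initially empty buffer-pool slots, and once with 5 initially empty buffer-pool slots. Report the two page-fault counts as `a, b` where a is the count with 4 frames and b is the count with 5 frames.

10, 6

4 frames: F F . F . F F . F . . F F F . . F . → 10 faults.
5 frames: F F . F . F F . . . . F . . . . . . → 6 faults.
6 < 10: adding a frame reduced faults, as is typical.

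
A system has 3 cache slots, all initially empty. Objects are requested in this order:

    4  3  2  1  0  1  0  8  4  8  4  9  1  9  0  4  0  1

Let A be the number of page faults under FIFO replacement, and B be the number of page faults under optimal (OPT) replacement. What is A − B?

Under FIFO: F F F F F . . F F . . F F . F F . . → 11 faults.
Under OPT: F F F F F . . F . . . F . . F . . . → 8 faults.
A − B = 11 − 8 = 3.

3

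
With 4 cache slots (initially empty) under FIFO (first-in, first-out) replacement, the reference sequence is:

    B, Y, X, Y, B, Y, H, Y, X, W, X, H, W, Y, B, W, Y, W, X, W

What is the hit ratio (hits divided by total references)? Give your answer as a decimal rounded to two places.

B -> miss, frames [B]
Y -> miss, frames [B, Y]
X -> miss, frames [B, Y, X]
Y -> hit
B -> hit
Y -> hit
H -> miss, frames [B, Y, X, H]
Y -> hit
X -> hit
W -> miss, evict B, frames [Y, X, H, W]
X -> hit
H -> hit
W -> hit
Y -> hit
B -> miss, evict Y, frames [X, H, W, B]
W -> hit
Y -> miss, evict X, frames [H, W, B, Y]
W -> hit
X -> miss, evict H, frames [W, B, Y, X]
W -> hit
Hits: 12 of 20 references → 12/20 = 0.6000.

0.60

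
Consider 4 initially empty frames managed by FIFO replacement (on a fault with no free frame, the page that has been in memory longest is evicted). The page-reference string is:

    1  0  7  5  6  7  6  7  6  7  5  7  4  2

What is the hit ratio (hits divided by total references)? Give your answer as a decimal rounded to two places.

1: fault, frames {1}
0: fault, frames {1,0}
7: fault, frames {1,0,7}
5: fault, frames {1,0,7,5}
6: fault, evict 1, frames {0,7,5,6}
7: hit
6: hit
7: hit
6: hit
7: hit
5: hit
7: hit
4: fault, evict 0, frames {7,5,6,4}
2: fault, evict 7, frames {5,6,4,2}
Hits: 7 of 14 references → 7/14 = 0.5000.

0.50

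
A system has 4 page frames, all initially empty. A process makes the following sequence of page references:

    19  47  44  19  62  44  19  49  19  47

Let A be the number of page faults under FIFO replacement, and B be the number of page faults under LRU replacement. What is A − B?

1

Under FIFO: F F F . F . . F F F → 7 faults.
Under LRU: F F F . F . . F . F → 6 faults.
A − B = 7 − 6 = 1.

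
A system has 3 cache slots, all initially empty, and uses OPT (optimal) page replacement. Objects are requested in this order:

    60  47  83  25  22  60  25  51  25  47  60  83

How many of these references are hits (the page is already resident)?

60: fault, frames (60)
47: fault, frames (60 47)
83: fault, frames (60 47 83)
25: fault, evict 83, frames (60 47 25)
22: fault, evict 47, frames (60 25 22)
60: hit
25: hit
51: fault, evict 22, frames (60 25 51)
25: hit
47: fault, evict 51, frames (60 25 47)
60: hit
83: fault, evict 47, frames (60 25 83)
Hits: 4.

4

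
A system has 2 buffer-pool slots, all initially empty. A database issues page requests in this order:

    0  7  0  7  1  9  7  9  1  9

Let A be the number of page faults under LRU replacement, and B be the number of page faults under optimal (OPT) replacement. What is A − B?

1

Under LRU: F F . . F F F . F . → 6 faults.
Under OPT: F F . . F F . . F . → 5 faults.
A − B = 6 − 5 = 1.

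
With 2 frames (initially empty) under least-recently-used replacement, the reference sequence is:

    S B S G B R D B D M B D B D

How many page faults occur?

10

S → miss, frames {S}
B → miss, frames {S,B}
S → hit
G → miss, evict B, frames {S,G}
B → miss, evict S, frames {G,B}
R → miss, evict G, frames {B,R}
D → miss, evict B, frames {R,D}
B → miss, evict R, frames {D,B}
D → hit
M → miss, evict B, frames {D,M}
B → miss, evict D, frames {M,B}
D → miss, evict M, frames {B,D}
B → hit
D → hit
Page faults: 10.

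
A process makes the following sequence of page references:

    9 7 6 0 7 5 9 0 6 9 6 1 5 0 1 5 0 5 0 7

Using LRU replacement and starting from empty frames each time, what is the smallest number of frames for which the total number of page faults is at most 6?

6

f=1: 20 faults
f=2: 17 faults
f=3: 12 faults
f=4: 11 faults
f=5: 7 faults
f=6: 6 faults
Smallest f with faults ≤ 6 is 6.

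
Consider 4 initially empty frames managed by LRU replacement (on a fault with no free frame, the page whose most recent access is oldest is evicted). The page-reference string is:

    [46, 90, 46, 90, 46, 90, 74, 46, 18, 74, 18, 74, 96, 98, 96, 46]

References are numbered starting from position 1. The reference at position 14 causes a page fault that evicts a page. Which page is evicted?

46

pos 1: 46 -> miss, frames (46)
pos 2: 90 -> miss, frames (46 90)
pos 3: 46 -> hit
pos 4: 90 -> hit
pos 5: 46 -> hit
pos 6: 90 -> hit
pos 7: 74 -> miss, frames (46 90 74)
pos 8: 46 -> hit
pos 9: 18 -> miss, frames (90 74 46 18)
pos 10: 74 -> hit
pos 11: 18 -> hit
pos 12: 74 -> hit
pos 13: 96 -> miss, evict 90, frames (46 18 74 96)
pos 14: 98 -> miss, evict 46, frames (18 74 96 98)
At position 14, page 46 is evicted.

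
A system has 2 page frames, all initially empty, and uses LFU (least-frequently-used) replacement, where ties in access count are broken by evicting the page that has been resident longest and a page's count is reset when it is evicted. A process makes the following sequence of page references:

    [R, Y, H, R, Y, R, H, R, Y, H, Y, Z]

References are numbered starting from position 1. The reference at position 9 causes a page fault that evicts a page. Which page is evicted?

H

pos 1: R → miss, frames {R}
pos 2: Y → miss, frames {R,Y}
pos 3: H → miss, evict R, frames {Y,H}
pos 4: R → miss, evict Y, frames {H,R}
pos 5: Y → miss, evict H, frames {R,Y}
pos 6: R → hit
pos 7: H → miss, evict Y, frames {R,H}
pos 8: R → hit
pos 9: Y → miss, evict H, frames {R,Y}
At position 9, page H is evicted.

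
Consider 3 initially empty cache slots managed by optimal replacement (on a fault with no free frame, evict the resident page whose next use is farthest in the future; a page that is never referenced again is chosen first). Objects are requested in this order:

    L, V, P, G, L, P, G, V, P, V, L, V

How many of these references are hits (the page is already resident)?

L → fault, frames [L]
V → fault, frames [L, V]
P → fault, frames [L, V, P]
G → fault, evict V, frames [L, P, G]
L → hit
P → hit
G → hit
V → fault, evict G, frames [L, P, V]
P → hit
V → hit
L → hit
V → hit
Hits: 7.

7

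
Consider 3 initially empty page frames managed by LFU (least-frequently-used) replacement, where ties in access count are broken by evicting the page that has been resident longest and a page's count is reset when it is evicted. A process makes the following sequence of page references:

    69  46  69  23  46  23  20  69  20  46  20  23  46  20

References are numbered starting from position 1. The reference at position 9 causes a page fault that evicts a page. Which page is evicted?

pos 1: 69 → fault, frames [69]
pos 2: 46 → fault, frames [69, 46]
pos 3: 69 → hit
pos 4: 23 → fault, frames [69, 46, 23]
pos 5: 46 → hit
pos 6: 23 → hit
pos 7: 20 → fault, evict 69, frames [46, 23, 20]
pos 8: 69 → fault, evict 20, frames [46, 23, 69]
pos 9: 20 → fault, evict 69, frames [46, 23, 20]
At position 9, page 69 is evicted.

69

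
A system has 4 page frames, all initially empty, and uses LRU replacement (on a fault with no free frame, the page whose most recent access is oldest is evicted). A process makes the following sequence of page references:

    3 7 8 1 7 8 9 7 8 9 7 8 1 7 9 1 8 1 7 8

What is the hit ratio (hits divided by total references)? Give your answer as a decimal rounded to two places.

0.75

3 → miss, frames [3]
7 → miss, frames [3, 7]
8 → miss, frames [3, 7, 8]
1 → miss, frames [3, 7, 8, 1]
7 → hit
8 → hit
9 → miss, evict 3, frames [1, 7, 8, 9]
7 → hit
8 → hit
9 → hit
7 → hit
8 → hit
1 → hit
7 → hit
9 → hit
1 → hit
8 → hit
1 → hit
7 → hit
8 → hit
Hits: 15 of 20 references → 15/20 = 0.7500.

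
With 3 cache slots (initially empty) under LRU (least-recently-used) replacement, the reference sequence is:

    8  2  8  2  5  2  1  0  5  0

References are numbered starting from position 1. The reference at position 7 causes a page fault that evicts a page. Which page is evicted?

8

pos 1: 8: miss, frames (8)
pos 2: 2: miss, frames (8 2)
pos 3: 8: hit
pos 4: 2: hit
pos 5: 5: miss, frames (8 2 5)
pos 6: 2: hit
pos 7: 1: miss, evict 8, frames (5 2 1)
At position 7, page 8 is evicted.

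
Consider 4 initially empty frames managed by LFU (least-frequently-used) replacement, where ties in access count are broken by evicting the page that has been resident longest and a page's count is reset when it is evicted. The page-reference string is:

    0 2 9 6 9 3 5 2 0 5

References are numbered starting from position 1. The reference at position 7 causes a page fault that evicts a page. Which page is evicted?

pos 1: 0: miss, frames [0]
pos 2: 2: miss, frames [0, 2]
pos 3: 9: miss, frames [0, 2, 9]
pos 4: 6: miss, frames [0, 2, 9, 6]
pos 5: 9: hit
pos 6: 3: miss, evict 0, frames [2, 9, 6, 3]
pos 7: 5: miss, evict 2, frames [9, 6, 3, 5]
At position 7, page 2 is evicted.

2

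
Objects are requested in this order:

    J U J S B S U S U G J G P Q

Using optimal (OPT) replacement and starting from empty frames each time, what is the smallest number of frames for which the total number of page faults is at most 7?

4

f=1: 14 faults
f=2: 9 faults
f=3: 8 faults
f=4: 7 faults
f=5: 7 faults
f=6: 7 faults
f=7: 7 faults
Smallest f with faults ≤ 7 is 4.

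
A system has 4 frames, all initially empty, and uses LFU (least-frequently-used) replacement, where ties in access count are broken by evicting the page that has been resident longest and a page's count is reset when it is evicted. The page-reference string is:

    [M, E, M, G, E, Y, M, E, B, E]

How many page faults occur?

M: miss, frames (M)
E: miss, frames (M E)
M: hit
G: miss, frames (M E G)
E: hit
Y: miss, frames (M E G Y)
M: hit
E: hit
B: miss, evict G, frames (M E Y B)
E: hit
Page faults: 5.

5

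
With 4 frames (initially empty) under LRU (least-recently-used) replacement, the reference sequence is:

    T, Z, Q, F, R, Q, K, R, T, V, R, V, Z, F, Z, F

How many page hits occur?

6

T → miss, frames (T)
Z → miss, frames (T Z)
Q → miss, frames (T Z Q)
F → miss, frames (T Z Q F)
R → miss, evict T, frames (Z Q F R)
Q → hit
K → miss, evict Z, frames (F R Q K)
R → hit
T → miss, evict F, frames (Q K R T)
V → miss, evict Q, frames (K R T V)
R → hit
V → hit
Z → miss, evict K, frames (T R V Z)
F → miss, evict T, frames (R V Z F)
Z → hit
F → hit
Hits: 6.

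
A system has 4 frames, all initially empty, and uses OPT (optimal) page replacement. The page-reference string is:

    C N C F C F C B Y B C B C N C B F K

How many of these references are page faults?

C -> fault, frames [C]
N -> fault, frames [C, N]
C -> hit
F -> fault, frames [C, N, F]
C -> hit
F -> hit
C -> hit
B -> fault, frames [C, N, F, B]
Y -> fault, evict F, frames [C, N, B, Y]
B -> hit
C -> hit
B -> hit
C -> hit
N -> hit
C -> hit
B -> hit
F -> fault, evict Y, frames [C, N, B, F]
K -> fault, evict F, frames [C, N, B, K]
Page faults: 7.

7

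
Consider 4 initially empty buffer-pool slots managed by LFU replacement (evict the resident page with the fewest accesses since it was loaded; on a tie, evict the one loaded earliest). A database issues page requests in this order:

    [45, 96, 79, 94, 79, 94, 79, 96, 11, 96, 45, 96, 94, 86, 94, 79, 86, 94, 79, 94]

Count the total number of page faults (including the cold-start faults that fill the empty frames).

7

45 -> fault, frames (45)
96 -> fault, frames (45 96)
79 -> fault, frames (45 96 79)
94 -> fault, frames (45 96 79 94)
79 -> hit
94 -> hit
79 -> hit
96 -> hit
11 -> fault, evict 45, frames (96 79 94 11)
96 -> hit
45 -> fault, evict 11, frames (96 79 94 45)
96 -> hit
94 -> hit
86 -> fault, evict 45, frames (96 79 94 86)
94 -> hit
79 -> hit
86 -> hit
94 -> hit
79 -> hit
94 -> hit
Page faults: 7.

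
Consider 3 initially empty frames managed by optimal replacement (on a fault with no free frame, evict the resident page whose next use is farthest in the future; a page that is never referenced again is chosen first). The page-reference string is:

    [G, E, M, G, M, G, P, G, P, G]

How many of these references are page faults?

4

G: fault, frames (G)
E: fault, frames (G E)
M: fault, frames (G E M)
G: hit
M: hit
G: hit
P: fault, evict M, frames (G E P)
G: hit
P: hit
G: hit
Page faults: 4.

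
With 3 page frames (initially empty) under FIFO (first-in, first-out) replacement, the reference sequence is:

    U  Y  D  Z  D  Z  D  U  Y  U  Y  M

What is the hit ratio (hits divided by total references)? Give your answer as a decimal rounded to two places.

U → miss, frames [U]
Y → miss, frames [U, Y]
D → miss, frames [U, Y, D]
Z → miss, evict U, frames [Y, D, Z]
D → hit
Z → hit
D → hit
U → miss, evict Y, frames [D, Z, U]
Y → miss, evict D, frames [Z, U, Y]
U → hit
Y → hit
M → miss, evict Z, frames [U, Y, M]
Hits: 5 of 12 references → 5/12 = 0.4167.

0.42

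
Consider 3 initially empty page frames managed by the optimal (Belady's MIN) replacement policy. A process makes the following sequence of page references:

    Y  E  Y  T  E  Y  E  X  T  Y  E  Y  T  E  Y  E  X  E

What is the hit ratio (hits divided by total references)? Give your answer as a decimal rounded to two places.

Y → miss, frames (Y)
E → miss, frames (Y E)
Y → hit
T → miss, frames (Y E T)
E → hit
Y → hit
E → hit
X → miss, evict E, frames (Y T X)
T → hit
Y → hit
E → miss, evict X, frames (Y T E)
Y → hit
T → hit
E → hit
Y → hit
E → hit
X → miss, evict T, frames (Y E X)
E → hit
Hits: 12 of 18 references → 12/18 = 0.6667.

0.67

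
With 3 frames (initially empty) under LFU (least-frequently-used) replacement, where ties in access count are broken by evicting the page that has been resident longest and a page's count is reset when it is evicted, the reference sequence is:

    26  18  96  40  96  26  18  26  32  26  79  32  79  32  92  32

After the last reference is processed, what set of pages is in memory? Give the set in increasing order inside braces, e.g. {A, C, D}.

26 -> fault, frames (26)
18 -> fault, frames (26 18)
96 -> fault, frames (26 18 96)
40 -> fault, evict 26, frames (18 96 40)
96 -> hit
26 -> fault, evict 18, frames (96 40 26)
18 -> fault, evict 40, frames (96 26 18)
26 -> hit
32 -> fault, evict 18, frames (96 26 32)
26 -> hit
79 -> fault, evict 32, frames (96 26 79)
32 -> fault, evict 79, frames (96 26 32)
79 -> fault, evict 32, frames (96 26 79)
32 -> fault, evict 79, frames (96 26 32)
92 -> fault, evict 32, frames (96 26 92)
32 -> fault, evict 92, frames (96 26 32)

{26, 32, 96}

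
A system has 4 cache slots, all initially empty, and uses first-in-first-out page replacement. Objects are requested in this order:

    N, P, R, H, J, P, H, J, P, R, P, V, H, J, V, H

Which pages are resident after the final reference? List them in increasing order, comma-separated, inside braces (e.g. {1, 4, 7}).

N → miss, frames [N]
P → miss, frames [N, P]
R → miss, frames [N, P, R]
H → miss, frames [N, P, R, H]
J → miss, evict N, frames [P, R, H, J]
P → hit
H → hit
J → hit
P → hit
R → hit
P → hit
V → miss, evict P, frames [R, H, J, V]
H → hit
J → hit
V → hit
H → hit

{H, J, R, V}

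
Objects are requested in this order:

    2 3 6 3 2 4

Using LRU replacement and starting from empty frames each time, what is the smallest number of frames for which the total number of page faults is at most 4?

3

f=1: 6 faults
f=2: 5 faults
f=3: 4 faults
f=4: 4 faults
Smallest f with faults ≤ 4 is 3.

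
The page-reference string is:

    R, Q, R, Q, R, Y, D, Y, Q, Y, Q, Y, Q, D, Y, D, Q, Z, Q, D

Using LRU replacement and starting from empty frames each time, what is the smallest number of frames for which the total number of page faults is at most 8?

3

f=1: 20 faults
f=2: 10 faults
f=3: 6 faults
f=4: 5 faults
f=5: 5 faults
Smallest f with faults ≤ 8 is 3.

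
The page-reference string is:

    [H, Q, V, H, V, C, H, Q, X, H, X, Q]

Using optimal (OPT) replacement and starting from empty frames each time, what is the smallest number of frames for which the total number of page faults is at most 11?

f=1: 12 faults
f=2: 7 faults
f=3: 5 faults
f=4: 5 faults
f=5: 5 faults
Smallest f with faults ≤ 11 is 2.

2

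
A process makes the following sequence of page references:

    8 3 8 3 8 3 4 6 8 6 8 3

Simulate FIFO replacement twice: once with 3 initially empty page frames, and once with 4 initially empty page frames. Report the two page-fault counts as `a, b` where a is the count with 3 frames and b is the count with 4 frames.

3 frames: F F . . . . F F F . . F → 6 faults.
4 frames: F F . . . . F F . . . . → 4 faults.
4 < 6: adding a frame reduced faults, as is typical.

6, 4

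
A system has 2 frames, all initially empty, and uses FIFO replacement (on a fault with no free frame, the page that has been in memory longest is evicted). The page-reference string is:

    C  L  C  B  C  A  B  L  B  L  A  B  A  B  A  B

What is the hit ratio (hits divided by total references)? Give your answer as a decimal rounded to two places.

C → miss, frames [C]
L → miss, frames [C, L]
C → hit
B → miss, evict C, frames [L, B]
C → miss, evict L, frames [B, C]
A → miss, evict B, frames [C, A]
B → miss, evict C, frames [A, B]
L → miss, evict A, frames [B, L]
B → hit
L → hit
A → miss, evict B, frames [L, A]
B → miss, evict L, frames [A, B]
A → hit
B → hit
A → hit
B → hit
Hits: 7 of 16 references → 7/16 = 0.4375.

0.44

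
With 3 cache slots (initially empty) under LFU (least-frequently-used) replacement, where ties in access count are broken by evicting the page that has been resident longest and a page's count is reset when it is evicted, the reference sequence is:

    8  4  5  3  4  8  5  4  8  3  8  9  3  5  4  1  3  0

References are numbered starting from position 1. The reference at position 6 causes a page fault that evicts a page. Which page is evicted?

5

pos 1: 8 → fault, frames (8)
pos 2: 4 → fault, frames (8 4)
pos 3: 5 → fault, frames (8 4 5)
pos 4: 3 → fault, evict 8, frames (4 5 3)
pos 5: 4 → hit
pos 6: 8 → fault, evict 5, frames (4 3 8)
At position 6, page 5 is evicted.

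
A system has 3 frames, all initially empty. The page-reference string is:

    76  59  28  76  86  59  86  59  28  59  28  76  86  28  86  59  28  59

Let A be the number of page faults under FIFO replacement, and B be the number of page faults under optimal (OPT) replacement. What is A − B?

1

Under FIFO: F F F . F . . . . . . F . . . F F . → 7 faults.
Under OPT: F F F . F . . . . . . F . . . F . . → 6 faults.
A − B = 7 − 6 = 1.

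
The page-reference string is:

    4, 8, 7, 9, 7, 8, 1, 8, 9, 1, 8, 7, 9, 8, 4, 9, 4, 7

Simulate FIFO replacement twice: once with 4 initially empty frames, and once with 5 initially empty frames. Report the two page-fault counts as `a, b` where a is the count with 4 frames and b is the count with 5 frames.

6, 5

4 frames: F F F F . . F . . . . . . . F . . . → 6 faults.
5 frames: F F F F . . F . . . . . . . . . . . → 5 faults.
5 < 6: adding a frame reduced faults, as is typical.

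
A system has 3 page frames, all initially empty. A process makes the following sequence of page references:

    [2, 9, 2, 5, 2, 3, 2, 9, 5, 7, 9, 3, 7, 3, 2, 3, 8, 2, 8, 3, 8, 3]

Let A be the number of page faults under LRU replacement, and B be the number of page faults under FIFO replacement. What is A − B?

-1

Under LRU: F F . F . F . F F F . F . . F . F . . . . . → 10 faults.
Under FIFO: F F . F . F F F F F . F . . F . F . . . . . → 11 faults.
A − B = 10 − 11 = -1.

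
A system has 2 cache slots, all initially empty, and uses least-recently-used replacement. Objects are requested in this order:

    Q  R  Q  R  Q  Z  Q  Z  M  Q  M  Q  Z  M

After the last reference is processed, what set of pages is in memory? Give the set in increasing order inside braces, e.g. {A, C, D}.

{M, Z}

Q: miss, frames {Q}
R: miss, frames {Q,R}
Q: hit
R: hit
Q: hit
Z: miss, evict R, frames {Q,Z}
Q: hit
Z: hit
M: miss, evict Q, frames {Z,M}
Q: miss, evict Z, frames {M,Q}
M: hit
Q: hit
Z: miss, evict M, frames {Q,Z}
M: miss, evict Q, frames {Z,M}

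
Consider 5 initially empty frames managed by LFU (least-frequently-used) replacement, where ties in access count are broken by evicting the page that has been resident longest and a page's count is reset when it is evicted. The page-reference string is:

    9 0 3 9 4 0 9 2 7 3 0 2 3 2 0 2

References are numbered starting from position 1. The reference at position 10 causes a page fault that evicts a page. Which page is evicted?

pos 1: 9 -> fault, frames [9]
pos 2: 0 -> fault, frames [9, 0]
pos 3: 3 -> fault, frames [9, 0, 3]
pos 4: 9 -> hit
pos 5: 4 -> fault, frames [9, 0, 3, 4]
pos 6: 0 -> hit
pos 7: 9 -> hit
pos 8: 2 -> fault, frames [9, 0, 3, 4, 2]
pos 9: 7 -> fault, evict 3, frames [9, 0, 4, 2, 7]
pos 10: 3 -> fault, evict 4, frames [9, 0, 2, 7, 3]
At position 10, page 4 is evicted.

4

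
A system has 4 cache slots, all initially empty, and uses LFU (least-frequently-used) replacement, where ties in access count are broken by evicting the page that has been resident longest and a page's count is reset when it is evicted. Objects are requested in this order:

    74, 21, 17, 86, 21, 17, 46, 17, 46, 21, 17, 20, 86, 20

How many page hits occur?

74 → fault, frames (74)
21 → fault, frames (74 21)
17 → fault, frames (74 21 17)
86 → fault, frames (74 21 17 86)
21 → hit
17 → hit
46 → fault, evict 74, frames (21 17 86 46)
17 → hit
46 → hit
21 → hit
17 → hit
20 → fault, evict 86, frames (21 17 46 20)
86 → fault, evict 20, frames (21 17 46 86)
20 → fault, evict 86, frames (21 17 46 20)
Hits: 6.

6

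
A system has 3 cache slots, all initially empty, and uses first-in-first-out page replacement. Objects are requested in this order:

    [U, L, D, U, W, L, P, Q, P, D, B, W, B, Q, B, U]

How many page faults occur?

11

U: miss, frames [U]
L: miss, frames [U, L]
D: miss, frames [U, L, D]
U: hit
W: miss, evict U, frames [L, D, W]
L: hit
P: miss, evict L, frames [D, W, P]
Q: miss, evict D, frames [W, P, Q]
P: hit
D: miss, evict W, frames [P, Q, D]
B: miss, evict P, frames [Q, D, B]
W: miss, evict Q, frames [D, B, W]
B: hit
Q: miss, evict D, frames [B, W, Q]
B: hit
U: miss, evict B, frames [W, Q, U]
Page faults: 11.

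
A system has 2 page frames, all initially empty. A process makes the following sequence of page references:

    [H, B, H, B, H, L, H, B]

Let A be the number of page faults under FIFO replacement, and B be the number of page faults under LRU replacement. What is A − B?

1

Under FIFO: F F . . . F F F → 5 faults.
Under LRU: F F . . . F . F → 4 faults.
A − B = 5 − 4 = 1.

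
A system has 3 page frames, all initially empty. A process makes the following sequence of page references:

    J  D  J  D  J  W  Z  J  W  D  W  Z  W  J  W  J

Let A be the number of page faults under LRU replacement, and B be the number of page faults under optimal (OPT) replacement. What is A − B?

Under LRU: F F . . . F F . . F . F . F . . → 7 faults.
Under OPT: F F . . . F F . . F . . . F . . → 6 faults.
A − B = 7 − 6 = 1.

1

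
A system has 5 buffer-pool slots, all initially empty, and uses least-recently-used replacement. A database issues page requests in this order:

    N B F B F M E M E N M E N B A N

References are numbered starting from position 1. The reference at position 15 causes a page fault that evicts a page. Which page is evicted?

F

pos 1: N → miss, frames (N)
pos 2: B → miss, frames (N B)
pos 3: F → miss, frames (N B F)
pos 4: B → hit
pos 5: F → hit
pos 6: M → miss, frames (N B F M)
pos 7: E → miss, frames (N B F M E)
pos 8: M → hit
pos 9: E → hit
pos 10: N → hit
pos 11: M → hit
pos 12: E → hit
pos 13: N → hit
pos 14: B → hit
pos 15: A → miss, evict F, frames (M E N B A)
At position 15, page F is evicted.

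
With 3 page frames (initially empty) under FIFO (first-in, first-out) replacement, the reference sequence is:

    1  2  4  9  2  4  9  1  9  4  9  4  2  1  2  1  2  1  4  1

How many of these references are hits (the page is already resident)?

1 -> miss, frames (1)
2 -> miss, frames (1 2)
4 -> miss, frames (1 2 4)
9 -> miss, evict 1, frames (2 4 9)
2 -> hit
4 -> hit
9 -> hit
1 -> miss, evict 2, frames (4 9 1)
9 -> hit
4 -> hit
9 -> hit
4 -> hit
2 -> miss, evict 4, frames (9 1 2)
1 -> hit
2 -> hit
1 -> hit
2 -> hit
1 -> hit
4 -> miss, evict 9, frames (1 2 4)
1 -> hit
Hits: 13.

13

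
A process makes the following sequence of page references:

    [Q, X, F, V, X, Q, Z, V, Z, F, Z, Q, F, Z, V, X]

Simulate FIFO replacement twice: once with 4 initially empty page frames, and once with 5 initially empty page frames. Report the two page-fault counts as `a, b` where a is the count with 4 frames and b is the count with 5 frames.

4 frames: F F F F . . F . . . . F . . . F → 7 faults.
5 frames: F F F F . . F . . . . . . . . . → 5 faults.
5 < 7: adding a frame reduced faults, as is typical.

7, 5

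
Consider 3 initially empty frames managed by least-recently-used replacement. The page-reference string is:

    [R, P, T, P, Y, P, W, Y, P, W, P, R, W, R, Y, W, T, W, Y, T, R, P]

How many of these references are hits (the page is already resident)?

12

R -> fault, frames [R]
P -> fault, frames [R, P]
T -> fault, frames [R, P, T]
P -> hit
Y -> fault, evict R, frames [T, P, Y]
P -> hit
W -> fault, evict T, frames [Y, P, W]
Y -> hit
P -> hit
W -> hit
P -> hit
R -> fault, evict Y, frames [W, P, R]
W -> hit
R -> hit
Y -> fault, evict P, frames [W, R, Y]
W -> hit
T -> fault, evict R, frames [Y, W, T]
W -> hit
Y -> hit
T -> hit
R -> fault, evict W, frames [Y, T, R]
P -> fault, evict Y, frames [T, R, P]
Hits: 12.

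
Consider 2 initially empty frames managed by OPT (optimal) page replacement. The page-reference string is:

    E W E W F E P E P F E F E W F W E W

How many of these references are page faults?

7

E → miss, frames {E}
W → miss, frames {E,W}
E → hit
W → hit
F → miss, evict W, frames {E,F}
E → hit
P → miss, evict F, frames {E,P}
E → hit
P → hit
F → miss, evict P, frames {E,F}
E → hit
F → hit
E → hit
W → miss, evict E, frames {F,W}
F → hit
W → hit
E → miss, evict F, frames {W,E}
W → hit
Page faults: 7.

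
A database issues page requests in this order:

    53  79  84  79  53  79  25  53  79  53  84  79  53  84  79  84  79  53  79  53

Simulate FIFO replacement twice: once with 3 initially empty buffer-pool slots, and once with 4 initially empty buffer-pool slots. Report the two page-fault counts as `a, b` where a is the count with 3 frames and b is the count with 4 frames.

3 frames: F F F . . . F F F . F . . . . . . . . . → 7 faults.
4 frames: F F F . . . F . . . . . . . . . . . . . → 4 faults.
4 < 7: adding a frame reduced faults, as is typical.

7, 4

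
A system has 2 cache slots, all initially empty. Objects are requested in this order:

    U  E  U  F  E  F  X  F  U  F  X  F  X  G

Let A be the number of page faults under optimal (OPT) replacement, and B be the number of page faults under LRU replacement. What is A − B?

Under OPT: F F . F . . F . F . F . . F → 7 faults.
Under LRU: F F . F F . F . F . F . . F → 8 faults.
A − B = 7 − 8 = -1.

-1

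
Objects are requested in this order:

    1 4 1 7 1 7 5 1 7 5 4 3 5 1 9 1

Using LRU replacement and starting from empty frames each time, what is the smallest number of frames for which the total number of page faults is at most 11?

f=1: 16 faults
f=2: 12 faults
f=3: 8 faults
f=4: 7 faults
f=5: 6 faults
f=6: 6 faults
Smallest f with faults ≤ 11 is 3.

3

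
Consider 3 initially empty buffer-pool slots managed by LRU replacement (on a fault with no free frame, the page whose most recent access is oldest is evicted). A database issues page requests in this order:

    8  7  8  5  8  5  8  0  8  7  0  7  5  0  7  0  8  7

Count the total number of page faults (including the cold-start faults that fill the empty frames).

8 → miss, frames {8}
7 → miss, frames {8,7}
8 → hit
5 → miss, frames {7,8,5}
8 → hit
5 → hit
8 → hit
0 → miss, evict 7, frames {5,8,0}
8 → hit
7 → miss, evict 5, frames {0,8,7}
0 → hit
7 → hit
5 → miss, evict 8, frames {0,7,5}
0 → hit
7 → hit
0 → hit
8 → miss, evict 5, frames {7,0,8}
7 → hit
Page faults: 7.

7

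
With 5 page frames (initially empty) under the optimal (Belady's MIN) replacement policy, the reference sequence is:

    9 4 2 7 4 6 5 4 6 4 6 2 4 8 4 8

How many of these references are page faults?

9 -> miss, frames [9]
4 -> miss, frames [9, 4]
2 -> miss, frames [9, 4, 2]
7 -> miss, frames [9, 4, 2, 7]
4 -> hit
6 -> miss, frames [9, 4, 2, 7, 6]
5 -> miss, evict 7, frames [9, 4, 2, 6, 5]
4 -> hit
6 -> hit
4 -> hit
6 -> hit
2 -> hit
4 -> hit
8 -> miss, evict 5, frames [9, 4, 2, 6, 8]
4 -> hit
8 -> hit
Page faults: 7.

7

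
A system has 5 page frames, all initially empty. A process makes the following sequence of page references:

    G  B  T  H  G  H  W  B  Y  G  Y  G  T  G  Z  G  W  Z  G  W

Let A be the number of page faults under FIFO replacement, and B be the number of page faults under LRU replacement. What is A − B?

Under FIFO: F F F F . . F . F F . . . . F . . . . . → 8 faults.
Under LRU: F F F F . . F . F . . . F . F . F . . . → 9 faults.
A − B = 8 − 9 = -1.

-1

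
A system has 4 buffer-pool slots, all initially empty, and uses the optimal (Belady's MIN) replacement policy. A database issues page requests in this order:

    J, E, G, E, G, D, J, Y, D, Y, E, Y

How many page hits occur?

7

J -> miss, frames [J]
E -> miss, frames [J, E]
G -> miss, frames [J, E, G]
E -> hit
G -> hit
D -> miss, frames [J, E, G, D]
J -> hit
Y -> miss, evict G, frames [J, E, D, Y]
D -> hit
Y -> hit
E -> hit
Y -> hit
Hits: 7.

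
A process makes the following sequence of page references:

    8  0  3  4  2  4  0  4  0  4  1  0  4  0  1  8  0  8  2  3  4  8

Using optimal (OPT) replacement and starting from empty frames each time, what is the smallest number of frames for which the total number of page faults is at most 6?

6

f=1: 22 faults
f=2: 13 faults
f=3: 9 faults
f=4: 8 faults
f=5: 7 faults
f=6: 6 faults
Smallest f with faults ≤ 6 is 6.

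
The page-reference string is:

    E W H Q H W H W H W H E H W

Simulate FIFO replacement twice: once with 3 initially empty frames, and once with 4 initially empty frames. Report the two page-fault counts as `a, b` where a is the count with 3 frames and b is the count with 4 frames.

6, 4

3 frames: F F F F . . . . . . . F . F → 6 faults.
4 frames: F F F F . . . . . . . . . . → 4 faults.
4 < 6: adding a frame reduced faults, as is typical.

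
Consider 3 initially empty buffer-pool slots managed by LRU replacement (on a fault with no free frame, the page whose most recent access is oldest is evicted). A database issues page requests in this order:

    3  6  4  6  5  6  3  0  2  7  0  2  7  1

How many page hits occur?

5

3 -> miss, frames {3}
6 -> miss, frames {3,6}
4 -> miss, frames {3,6,4}
6 -> hit
5 -> miss, evict 3, frames {4,6,5}
6 -> hit
3 -> miss, evict 4, frames {5,6,3}
0 -> miss, evict 5, frames {6,3,0}
2 -> miss, evict 6, frames {3,0,2}
7 -> miss, evict 3, frames {0,2,7}
0 -> hit
2 -> hit
7 -> hit
1 -> miss, evict 0, frames {2,7,1}
Hits: 5.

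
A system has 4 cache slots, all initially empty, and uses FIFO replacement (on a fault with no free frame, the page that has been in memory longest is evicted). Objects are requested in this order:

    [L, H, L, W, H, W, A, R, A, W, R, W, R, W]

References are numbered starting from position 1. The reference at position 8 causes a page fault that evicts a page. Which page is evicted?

L

pos 1: L: fault, frames {L}
pos 2: H: fault, frames {L,H}
pos 3: L: hit
pos 4: W: fault, frames {L,H,W}
pos 5: H: hit
pos 6: W: hit
pos 7: A: fault, frames {L,H,W,A}
pos 8: R: fault, evict L, frames {H,W,A,R}
At position 8, page L is evicted.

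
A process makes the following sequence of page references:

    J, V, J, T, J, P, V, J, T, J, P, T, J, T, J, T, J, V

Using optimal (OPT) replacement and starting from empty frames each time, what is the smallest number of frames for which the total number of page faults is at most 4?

4

f=1: 18 faults
f=2: 9 faults
f=3: 6 faults
f=4: 4 faults
Smallest f with faults ≤ 4 is 4.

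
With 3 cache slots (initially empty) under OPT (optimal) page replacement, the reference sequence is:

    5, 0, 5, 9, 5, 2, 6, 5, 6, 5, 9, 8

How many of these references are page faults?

6

5 -> miss, frames (5)
0 -> miss, frames (5 0)
5 -> hit
9 -> miss, frames (5 0 9)
5 -> hit
2 -> miss, evict 0, frames (5 9 2)
6 -> miss, evict 2, frames (5 9 6)
5 -> hit
6 -> hit
5 -> hit
9 -> hit
8 -> miss, evict 6, frames (5 9 8)
Page faults: 6.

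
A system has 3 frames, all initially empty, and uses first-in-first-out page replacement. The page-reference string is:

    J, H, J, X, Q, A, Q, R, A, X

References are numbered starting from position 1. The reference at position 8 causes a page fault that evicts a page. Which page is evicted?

pos 1: J: miss, frames {J}
pos 2: H: miss, frames {J,H}
pos 3: J: hit
pos 4: X: miss, frames {J,H,X}
pos 5: Q: miss, evict J, frames {H,X,Q}
pos 6: A: miss, evict H, frames {X,Q,A}
pos 7: Q: hit
pos 8: R: miss, evict X, frames {Q,A,R}
At position 8, page X is evicted.

X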